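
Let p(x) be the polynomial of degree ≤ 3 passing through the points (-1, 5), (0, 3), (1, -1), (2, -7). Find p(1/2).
5/4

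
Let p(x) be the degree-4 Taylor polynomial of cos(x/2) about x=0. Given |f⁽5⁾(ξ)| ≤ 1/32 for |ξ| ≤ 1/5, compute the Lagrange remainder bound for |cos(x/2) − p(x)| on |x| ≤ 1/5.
1/12000000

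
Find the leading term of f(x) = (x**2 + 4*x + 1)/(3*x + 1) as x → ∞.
x/3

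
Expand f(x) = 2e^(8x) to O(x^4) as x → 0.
2 + 16*x + 64*x**2 + 512*x**3/3 + O(x**4)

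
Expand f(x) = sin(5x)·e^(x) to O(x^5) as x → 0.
5*x + 5*x**2 - 55*x**3/3 - 20*x**4 + O(x**5)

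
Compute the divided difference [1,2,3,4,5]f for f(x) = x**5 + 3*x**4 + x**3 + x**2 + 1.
18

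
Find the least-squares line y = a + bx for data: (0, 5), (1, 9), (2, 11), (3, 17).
a = 24/5, b = 19/5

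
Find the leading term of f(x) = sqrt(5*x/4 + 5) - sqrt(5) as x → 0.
sqrt(5)*x/8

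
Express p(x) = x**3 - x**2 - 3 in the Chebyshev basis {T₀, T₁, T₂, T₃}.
(-7/2)T₀ + (3/4)T₁ + (-1/2)T₂ + (1/4)T₃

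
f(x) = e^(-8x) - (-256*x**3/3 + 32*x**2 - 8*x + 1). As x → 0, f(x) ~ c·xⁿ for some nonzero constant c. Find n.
4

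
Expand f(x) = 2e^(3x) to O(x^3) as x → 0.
2 + 6*x + 9*x**2 + O(x**3)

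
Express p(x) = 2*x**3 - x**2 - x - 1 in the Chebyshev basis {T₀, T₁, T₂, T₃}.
(-3/2)T₀ + (1/2)T₁ + (-1/2)T₂ + (1/2)T₃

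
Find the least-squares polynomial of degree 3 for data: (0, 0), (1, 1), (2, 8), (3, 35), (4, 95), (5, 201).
5/126 + (1555/756)x + (-433/126)x² + (239/108)x³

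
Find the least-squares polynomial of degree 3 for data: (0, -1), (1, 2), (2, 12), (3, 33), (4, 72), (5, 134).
-19/18 + (1513/756)x + (41/126)x² + (101/108)x³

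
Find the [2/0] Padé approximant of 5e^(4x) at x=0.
40*x**2 + 20*x + 5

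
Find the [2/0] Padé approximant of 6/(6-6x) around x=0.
x**2 + x + 1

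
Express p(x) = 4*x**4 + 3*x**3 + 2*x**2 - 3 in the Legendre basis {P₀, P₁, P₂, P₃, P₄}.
(-23/15)P₀ + (9/5)P₁ + (76/21)P₂ + (6/5)P₃ + (32/35)P₄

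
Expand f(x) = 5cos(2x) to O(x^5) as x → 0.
5 - 10*x**2 + 10*x**4/3 + O(x**5)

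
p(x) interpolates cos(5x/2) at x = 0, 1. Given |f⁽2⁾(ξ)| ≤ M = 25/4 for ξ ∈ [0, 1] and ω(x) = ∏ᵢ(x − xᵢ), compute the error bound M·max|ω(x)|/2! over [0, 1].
25/32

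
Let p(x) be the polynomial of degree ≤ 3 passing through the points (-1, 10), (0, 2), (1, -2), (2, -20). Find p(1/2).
5/8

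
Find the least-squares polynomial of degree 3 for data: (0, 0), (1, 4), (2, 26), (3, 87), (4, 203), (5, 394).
1/14 + (23/84)x + (2/7)x² + (37/12)x³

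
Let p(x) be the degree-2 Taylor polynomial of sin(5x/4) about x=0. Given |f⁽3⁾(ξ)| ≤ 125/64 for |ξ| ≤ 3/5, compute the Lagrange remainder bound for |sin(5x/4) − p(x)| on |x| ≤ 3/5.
9/128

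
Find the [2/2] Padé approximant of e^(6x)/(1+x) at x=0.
(2*x**2 + 7*x/3 + 1)/(7*x**2/3 - 8*x/3 + 1)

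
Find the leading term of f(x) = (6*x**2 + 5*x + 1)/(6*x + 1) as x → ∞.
x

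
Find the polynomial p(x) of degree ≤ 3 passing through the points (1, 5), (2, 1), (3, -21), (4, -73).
-2*x**3 + 3*x**2 + x + 3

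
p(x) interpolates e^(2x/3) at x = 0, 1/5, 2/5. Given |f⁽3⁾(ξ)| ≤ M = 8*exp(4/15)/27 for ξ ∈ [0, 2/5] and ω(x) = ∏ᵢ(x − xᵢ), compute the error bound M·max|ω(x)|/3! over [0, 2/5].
8*sqrt(3)*exp(4/15)/91125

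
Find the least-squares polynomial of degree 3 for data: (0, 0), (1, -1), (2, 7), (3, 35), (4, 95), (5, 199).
-5/126 + (-925/756)x + (-197/126)x² + (211/108)x³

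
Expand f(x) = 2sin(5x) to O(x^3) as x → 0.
10*x + O(x**3)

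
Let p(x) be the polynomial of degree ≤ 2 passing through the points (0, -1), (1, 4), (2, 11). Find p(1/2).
5/4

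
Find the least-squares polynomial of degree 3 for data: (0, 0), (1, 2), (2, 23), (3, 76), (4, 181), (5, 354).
-19/126 + (-167/756)x + (11/126)x² + (305/108)x³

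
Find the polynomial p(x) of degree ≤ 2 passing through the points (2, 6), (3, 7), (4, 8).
x + 4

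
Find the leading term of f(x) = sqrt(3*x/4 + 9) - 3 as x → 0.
x/8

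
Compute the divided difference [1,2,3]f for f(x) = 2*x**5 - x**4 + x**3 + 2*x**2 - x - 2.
163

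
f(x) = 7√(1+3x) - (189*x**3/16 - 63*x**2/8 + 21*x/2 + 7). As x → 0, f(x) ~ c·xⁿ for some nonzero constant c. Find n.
4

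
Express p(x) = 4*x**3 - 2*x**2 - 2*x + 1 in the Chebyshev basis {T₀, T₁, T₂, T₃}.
T₁ - T₂ + T₃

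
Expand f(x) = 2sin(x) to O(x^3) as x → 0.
2*x + O(x**3)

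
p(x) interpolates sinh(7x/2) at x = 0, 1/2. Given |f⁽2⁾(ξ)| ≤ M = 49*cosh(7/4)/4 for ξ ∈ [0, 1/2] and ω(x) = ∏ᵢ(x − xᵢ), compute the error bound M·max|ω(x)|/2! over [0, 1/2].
49*cosh(7/4)/128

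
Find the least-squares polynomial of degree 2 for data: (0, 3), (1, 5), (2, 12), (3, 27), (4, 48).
111/35 + (-68/35)x + (23/7)x²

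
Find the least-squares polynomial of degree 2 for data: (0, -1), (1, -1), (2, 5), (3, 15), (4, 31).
-37/35 + (-16/7)x + (18/7)x²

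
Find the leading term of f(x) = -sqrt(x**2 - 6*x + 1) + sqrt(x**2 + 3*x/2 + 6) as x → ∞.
15/4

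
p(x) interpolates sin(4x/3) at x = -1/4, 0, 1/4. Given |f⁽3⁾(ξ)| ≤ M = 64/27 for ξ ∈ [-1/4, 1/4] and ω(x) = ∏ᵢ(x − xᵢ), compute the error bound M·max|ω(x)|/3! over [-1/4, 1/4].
sqrt(3)/729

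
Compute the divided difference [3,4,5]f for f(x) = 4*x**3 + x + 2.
48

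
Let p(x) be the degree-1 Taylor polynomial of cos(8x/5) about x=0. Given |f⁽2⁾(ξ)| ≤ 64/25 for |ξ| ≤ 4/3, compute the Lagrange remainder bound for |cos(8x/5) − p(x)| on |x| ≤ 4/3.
512/225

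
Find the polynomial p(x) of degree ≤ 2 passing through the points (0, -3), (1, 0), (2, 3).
3*x - 3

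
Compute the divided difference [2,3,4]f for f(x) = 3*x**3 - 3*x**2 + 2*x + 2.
24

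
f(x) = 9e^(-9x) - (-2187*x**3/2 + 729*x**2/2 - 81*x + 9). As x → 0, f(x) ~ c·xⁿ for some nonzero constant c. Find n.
4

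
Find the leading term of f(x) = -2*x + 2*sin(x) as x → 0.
-x**3/3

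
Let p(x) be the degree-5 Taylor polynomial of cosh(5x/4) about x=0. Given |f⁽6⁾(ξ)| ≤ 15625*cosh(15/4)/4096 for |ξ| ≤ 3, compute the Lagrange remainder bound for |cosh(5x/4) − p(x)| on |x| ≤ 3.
253125*cosh(15/4)/65536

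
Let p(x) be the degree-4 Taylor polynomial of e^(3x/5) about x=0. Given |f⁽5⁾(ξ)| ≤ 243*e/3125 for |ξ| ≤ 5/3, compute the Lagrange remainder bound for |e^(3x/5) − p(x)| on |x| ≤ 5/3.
e/120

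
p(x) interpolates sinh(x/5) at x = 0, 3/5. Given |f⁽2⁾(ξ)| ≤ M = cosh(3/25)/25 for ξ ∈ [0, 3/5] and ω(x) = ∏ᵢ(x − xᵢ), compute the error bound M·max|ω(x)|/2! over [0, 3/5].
9*cosh(3/25)/5000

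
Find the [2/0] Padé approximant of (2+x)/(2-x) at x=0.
x**2/2 + x + 1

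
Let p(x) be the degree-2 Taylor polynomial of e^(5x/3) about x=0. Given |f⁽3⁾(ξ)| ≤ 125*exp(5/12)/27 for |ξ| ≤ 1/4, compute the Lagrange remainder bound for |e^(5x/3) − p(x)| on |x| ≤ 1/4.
125*exp(5/12)/10368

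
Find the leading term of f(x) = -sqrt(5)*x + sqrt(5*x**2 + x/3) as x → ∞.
sqrt(5)/30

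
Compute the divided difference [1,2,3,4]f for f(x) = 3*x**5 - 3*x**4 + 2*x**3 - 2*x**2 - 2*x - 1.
167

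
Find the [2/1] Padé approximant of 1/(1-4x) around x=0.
1/(1 - 4*x)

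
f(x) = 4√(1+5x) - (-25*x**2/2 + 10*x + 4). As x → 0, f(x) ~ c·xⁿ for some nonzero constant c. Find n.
3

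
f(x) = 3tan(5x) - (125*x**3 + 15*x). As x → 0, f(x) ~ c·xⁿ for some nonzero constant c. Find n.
5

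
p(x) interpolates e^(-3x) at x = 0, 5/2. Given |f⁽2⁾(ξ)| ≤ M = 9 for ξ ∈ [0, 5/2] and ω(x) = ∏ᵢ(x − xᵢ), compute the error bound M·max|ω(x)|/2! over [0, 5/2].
225/32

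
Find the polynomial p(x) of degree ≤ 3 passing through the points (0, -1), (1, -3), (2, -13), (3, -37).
-x**3 - x**2 - 1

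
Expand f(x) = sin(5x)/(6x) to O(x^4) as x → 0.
5/6 - 125*x**2/36 + O(x**4)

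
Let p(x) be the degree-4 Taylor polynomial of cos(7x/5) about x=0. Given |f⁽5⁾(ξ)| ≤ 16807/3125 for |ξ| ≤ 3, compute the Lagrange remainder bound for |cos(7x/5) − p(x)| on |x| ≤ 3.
1361367/125000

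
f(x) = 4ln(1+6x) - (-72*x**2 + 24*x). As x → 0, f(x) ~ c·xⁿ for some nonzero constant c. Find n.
3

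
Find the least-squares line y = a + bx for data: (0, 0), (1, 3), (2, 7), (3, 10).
a = -1/10, b = 17/5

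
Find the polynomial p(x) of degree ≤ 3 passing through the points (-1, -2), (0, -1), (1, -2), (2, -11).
-x**3 - x**2 + x - 1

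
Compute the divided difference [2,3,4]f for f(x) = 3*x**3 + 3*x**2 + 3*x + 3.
30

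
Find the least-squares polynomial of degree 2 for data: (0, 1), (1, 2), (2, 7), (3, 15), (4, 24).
5/7 + (33/70)x + (19/14)x²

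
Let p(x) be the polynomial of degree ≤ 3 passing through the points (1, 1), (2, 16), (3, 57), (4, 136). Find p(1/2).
-1/2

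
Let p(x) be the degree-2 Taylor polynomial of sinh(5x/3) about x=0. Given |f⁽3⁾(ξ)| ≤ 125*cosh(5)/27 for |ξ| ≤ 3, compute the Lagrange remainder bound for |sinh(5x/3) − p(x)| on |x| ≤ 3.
125*cosh(5)/6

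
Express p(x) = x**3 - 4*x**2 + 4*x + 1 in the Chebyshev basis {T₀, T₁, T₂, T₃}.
-T₀ + (19/4)T₁ + (-2)T₂ + (1/4)T₃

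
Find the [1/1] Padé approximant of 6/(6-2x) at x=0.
1/(1 - x/3)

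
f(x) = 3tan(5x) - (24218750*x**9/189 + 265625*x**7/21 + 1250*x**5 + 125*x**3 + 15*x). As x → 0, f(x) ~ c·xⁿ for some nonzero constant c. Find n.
11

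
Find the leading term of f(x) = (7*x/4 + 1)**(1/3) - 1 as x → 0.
7*x/12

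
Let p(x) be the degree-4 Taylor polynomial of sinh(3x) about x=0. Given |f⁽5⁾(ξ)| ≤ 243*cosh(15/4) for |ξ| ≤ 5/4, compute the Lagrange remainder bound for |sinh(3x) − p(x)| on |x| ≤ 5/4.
50625*cosh(15/4)/8192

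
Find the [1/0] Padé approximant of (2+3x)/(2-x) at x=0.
2*x + 1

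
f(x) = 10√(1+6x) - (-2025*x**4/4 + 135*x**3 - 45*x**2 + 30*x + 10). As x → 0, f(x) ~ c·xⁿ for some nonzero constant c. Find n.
5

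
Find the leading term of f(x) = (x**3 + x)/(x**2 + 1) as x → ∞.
x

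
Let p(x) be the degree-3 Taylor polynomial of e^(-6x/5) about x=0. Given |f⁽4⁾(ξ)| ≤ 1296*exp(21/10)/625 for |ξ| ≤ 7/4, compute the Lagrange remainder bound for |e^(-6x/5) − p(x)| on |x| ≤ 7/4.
64827*exp(21/10)/80000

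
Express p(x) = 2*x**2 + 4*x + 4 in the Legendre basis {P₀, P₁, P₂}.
(14/3)P₀ + (4)P₁ + (4/3)P₂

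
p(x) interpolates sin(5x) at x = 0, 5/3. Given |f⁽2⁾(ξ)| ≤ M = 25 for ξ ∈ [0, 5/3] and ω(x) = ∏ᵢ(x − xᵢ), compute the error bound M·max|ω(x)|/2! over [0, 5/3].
625/72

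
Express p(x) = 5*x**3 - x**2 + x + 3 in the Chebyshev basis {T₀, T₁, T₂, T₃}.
(5/2)T₀ + (19/4)T₁ + (-1/2)T₂ + (5/4)T₃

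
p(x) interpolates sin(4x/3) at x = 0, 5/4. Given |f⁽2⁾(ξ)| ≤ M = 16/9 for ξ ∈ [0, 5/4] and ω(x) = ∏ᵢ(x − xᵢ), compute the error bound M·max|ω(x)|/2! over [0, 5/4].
25/72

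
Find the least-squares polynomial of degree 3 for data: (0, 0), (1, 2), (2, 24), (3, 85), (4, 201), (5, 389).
11/126 + (-2393/756)x + (487/252)x² + (77/27)x³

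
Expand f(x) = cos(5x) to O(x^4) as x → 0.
1 - 25*x**2/2 + O(x**4)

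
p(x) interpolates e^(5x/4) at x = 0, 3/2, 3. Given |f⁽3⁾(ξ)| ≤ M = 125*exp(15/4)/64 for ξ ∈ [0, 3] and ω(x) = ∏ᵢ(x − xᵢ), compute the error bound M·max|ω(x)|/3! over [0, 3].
125*sqrt(3)*exp(15/4)/512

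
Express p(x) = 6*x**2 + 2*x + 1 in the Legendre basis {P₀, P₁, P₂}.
(3)P₀ + (2)P₁ + (4)P₂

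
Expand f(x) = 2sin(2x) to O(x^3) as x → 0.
4*x + O(x**3)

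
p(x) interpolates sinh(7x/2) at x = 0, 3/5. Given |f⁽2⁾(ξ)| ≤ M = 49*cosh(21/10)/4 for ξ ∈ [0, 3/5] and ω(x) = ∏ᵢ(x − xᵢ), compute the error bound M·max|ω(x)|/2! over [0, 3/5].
441*cosh(21/10)/800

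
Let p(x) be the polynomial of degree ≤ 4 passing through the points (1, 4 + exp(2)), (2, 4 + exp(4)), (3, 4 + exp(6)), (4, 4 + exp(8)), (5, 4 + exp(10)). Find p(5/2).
-5*exp(8)/32 - 5*exp(2)/128 + 4 + 15*exp(4)/32 + 45*exp(6)/64 + 3*exp(10)/128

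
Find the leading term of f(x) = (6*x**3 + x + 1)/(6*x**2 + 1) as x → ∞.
x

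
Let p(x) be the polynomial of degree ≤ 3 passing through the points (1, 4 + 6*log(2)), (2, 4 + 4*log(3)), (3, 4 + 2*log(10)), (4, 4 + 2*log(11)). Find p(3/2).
4 + log(54*11**(1/8)*2**(1/4)*3**(3/4)*5**(3/8)/5)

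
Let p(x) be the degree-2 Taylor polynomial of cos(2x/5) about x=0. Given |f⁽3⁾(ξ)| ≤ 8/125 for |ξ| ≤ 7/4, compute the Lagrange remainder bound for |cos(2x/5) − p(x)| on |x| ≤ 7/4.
343/6000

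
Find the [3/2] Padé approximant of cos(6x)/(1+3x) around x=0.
(36*x**3 - 12*x**2 - 3*x + 1)/(1 - 3*x**2)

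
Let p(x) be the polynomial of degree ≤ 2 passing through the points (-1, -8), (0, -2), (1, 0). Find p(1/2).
-1/2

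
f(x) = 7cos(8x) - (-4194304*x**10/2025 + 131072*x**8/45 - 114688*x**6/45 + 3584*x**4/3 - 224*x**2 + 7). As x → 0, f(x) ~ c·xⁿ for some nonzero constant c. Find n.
12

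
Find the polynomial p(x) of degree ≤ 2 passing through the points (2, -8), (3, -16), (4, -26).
-x**2 - 3*x + 2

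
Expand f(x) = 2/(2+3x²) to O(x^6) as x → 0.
1 - 3*x**2/2 + 9*x**4/4 + O(x**6)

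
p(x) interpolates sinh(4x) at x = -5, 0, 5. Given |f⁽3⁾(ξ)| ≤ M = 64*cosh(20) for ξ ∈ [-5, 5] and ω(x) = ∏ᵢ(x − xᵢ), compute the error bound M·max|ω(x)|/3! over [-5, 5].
8000*sqrt(3)*cosh(20)/27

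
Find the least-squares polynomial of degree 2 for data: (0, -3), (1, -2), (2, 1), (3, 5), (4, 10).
-109/35 + (51/70)x + (9/14)x²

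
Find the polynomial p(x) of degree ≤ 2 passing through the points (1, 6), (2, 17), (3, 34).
3*x**2 + 2*x + 1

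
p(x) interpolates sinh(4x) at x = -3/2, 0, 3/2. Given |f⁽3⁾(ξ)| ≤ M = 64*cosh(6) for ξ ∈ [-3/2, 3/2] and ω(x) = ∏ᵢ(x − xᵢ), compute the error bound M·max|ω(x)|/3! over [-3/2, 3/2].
8*sqrt(3)*cosh(6)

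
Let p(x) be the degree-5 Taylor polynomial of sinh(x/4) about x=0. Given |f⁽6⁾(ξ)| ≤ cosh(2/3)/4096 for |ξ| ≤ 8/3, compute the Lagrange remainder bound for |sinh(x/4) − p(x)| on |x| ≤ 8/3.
4*cosh(2/3)/32805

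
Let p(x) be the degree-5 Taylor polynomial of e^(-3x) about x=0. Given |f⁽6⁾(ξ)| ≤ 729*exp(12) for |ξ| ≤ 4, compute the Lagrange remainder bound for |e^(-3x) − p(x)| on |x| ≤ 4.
20736*exp(12)/5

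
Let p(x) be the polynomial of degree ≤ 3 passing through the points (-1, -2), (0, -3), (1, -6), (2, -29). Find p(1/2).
-25/8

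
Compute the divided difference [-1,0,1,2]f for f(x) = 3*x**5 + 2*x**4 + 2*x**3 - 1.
21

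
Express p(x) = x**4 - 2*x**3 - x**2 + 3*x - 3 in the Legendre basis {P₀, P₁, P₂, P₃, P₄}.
(-47/15)P₀ + (9/5)P₁ + (-2/21)P₂ + (-4/5)P₃ + (8/35)P₄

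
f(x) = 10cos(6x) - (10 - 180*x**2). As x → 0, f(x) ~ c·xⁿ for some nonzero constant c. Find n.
4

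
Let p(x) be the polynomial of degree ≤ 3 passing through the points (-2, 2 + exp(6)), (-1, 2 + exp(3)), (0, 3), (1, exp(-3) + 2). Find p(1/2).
(5 + (-5*exp(3) + 47 + exp(6))*exp(3))*exp(-3)/16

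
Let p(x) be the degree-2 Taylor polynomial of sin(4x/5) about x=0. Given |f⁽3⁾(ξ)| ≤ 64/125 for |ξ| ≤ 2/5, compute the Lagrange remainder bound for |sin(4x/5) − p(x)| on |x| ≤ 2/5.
256/46875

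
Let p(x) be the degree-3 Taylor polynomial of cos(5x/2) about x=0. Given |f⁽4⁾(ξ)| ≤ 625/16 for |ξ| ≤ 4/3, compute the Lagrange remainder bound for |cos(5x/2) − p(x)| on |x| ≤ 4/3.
1250/243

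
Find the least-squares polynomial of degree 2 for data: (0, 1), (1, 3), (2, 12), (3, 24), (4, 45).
37/35 + (-57/70)x + (41/14)x²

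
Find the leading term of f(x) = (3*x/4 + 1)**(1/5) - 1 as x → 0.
3*x/20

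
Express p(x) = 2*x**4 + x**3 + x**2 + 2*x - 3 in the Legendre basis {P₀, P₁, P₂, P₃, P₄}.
(-34/15)P₀ + (13/5)P₁ + (38/21)P₂ + (2/5)P₃ + (16/35)P₄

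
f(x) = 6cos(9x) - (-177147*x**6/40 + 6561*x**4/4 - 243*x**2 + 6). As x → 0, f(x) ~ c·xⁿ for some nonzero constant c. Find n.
8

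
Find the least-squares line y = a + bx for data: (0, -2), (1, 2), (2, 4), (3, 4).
a = -1, b = 2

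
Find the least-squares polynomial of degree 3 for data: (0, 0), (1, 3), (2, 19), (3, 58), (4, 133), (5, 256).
-11/126 + (1007/756)x + (17/252)x² + (107/54)x³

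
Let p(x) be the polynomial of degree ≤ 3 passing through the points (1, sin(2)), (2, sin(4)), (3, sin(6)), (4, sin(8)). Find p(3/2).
15*sin(4)/16 + sin(8)/16 - 5*sin(6)/16 + 5*sin(2)/16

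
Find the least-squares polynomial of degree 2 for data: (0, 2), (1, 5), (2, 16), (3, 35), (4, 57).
11/7 + (6/7)x + (23/7)x²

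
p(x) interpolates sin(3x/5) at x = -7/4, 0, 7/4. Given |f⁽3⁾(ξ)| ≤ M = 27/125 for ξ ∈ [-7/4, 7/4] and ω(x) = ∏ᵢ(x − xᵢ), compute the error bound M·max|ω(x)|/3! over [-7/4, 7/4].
343*sqrt(3)/8000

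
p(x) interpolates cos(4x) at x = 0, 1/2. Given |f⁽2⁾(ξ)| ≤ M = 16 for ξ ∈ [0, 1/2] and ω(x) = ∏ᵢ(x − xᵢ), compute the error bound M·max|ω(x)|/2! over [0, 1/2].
1/2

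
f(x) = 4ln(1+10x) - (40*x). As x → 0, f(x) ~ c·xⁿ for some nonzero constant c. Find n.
2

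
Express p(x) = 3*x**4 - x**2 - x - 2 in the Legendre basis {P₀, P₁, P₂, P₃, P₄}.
(-26/15)P₀ - P₁ + (22/21)P₂ + (24/35)P₄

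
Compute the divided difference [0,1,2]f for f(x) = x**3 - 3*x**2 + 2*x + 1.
0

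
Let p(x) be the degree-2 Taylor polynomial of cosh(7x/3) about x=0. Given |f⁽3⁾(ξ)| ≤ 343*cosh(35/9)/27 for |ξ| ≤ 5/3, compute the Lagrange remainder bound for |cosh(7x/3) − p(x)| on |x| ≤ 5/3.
42875*cosh(35/9)/4374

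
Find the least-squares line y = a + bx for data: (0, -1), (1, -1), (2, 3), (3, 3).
a = -7/5, b = 8/5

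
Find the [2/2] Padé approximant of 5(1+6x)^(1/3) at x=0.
(140*x**2/3 + 35*x + 5)/(10*x**2/3 + 5*x + 1)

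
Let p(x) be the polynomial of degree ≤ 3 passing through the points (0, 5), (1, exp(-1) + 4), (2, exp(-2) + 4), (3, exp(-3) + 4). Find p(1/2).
(-5*e + 1 + 15*exp(2) + 69*exp(3))*exp(-3)/16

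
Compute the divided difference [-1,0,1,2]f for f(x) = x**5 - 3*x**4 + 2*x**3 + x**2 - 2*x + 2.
1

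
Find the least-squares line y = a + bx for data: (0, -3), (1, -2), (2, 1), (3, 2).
a = -16/5, b = 9/5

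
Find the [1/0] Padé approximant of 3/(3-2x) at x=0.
2*x/3 + 1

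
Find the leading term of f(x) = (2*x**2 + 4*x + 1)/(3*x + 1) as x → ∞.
2*x/3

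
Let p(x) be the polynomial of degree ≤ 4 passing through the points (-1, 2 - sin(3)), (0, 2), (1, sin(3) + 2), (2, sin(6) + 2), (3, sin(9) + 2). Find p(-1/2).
-105*sin(3)/128 + 7*sin(6)/32 - 5*sin(9)/128 + 2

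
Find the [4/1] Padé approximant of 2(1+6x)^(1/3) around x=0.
(32*x**4/3 - 128*x**3/15 + 48*x**2/5 + 64*x/5 + 2)/(22*x/5 + 1)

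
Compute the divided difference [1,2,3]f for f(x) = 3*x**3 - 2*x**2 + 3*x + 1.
16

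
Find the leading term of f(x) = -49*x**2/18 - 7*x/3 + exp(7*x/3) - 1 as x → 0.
343*x**3/162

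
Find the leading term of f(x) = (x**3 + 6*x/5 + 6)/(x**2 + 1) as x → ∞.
x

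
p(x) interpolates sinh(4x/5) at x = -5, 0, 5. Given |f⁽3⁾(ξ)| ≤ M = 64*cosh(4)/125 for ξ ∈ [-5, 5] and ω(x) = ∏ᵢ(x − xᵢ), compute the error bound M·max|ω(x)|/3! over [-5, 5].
64*sqrt(3)*cosh(4)/27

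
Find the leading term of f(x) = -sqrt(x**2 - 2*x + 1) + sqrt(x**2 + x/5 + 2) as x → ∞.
11/10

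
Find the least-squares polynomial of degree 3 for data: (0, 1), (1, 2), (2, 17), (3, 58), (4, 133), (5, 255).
1 + (-39/14)x + (55/28)x² + (7/4)x³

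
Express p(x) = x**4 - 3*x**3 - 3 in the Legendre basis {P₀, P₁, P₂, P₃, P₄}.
(-14/5)P₀ + (-9/5)P₁ + (4/7)P₂ + (-6/5)P₃ + (8/35)P₄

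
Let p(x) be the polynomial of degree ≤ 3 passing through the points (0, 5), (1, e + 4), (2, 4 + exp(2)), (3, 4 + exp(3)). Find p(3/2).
-exp(3)/16 + 9*e/16 + 63/16 + 9*exp(2)/16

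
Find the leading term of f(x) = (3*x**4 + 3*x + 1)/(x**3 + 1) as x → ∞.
3*x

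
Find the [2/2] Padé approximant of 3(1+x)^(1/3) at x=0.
(7*x**2/9 + 7*x/2 + 3)/(5*x**2/54 + 5*x/6 + 1)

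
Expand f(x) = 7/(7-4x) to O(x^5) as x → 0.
1 + 4*x/7 + 16*x**2/49 + 64*x**3/343 + 256*x**4/2401 + O(x**5)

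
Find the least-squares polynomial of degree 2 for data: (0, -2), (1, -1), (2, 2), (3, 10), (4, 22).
-61/35 + (-127/70)x + (27/14)x²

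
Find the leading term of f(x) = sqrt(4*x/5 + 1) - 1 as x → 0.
2*x/5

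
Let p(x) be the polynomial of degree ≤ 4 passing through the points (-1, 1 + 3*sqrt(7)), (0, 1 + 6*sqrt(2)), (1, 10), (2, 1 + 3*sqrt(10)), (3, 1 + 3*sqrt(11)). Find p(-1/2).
-251/64 - 15*sqrt(11)/128 + 21*sqrt(10)/32 + 105*sqrt(7)/128 + 105*sqrt(2)/16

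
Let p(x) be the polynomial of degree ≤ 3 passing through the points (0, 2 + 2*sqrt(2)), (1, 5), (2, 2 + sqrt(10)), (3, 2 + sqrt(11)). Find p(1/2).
-5*sqrt(10)/16 + sqrt(11)/16 + 5*sqrt(2)/8 + 77/16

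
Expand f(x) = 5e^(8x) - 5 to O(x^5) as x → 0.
40*x + 160*x**2 + 1280*x**3/3 + 2560*x**4/3 + O(x**5)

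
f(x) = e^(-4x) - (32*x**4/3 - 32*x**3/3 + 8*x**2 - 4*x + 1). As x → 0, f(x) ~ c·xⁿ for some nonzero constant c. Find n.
5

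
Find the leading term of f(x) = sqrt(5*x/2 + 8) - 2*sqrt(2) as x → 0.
5*sqrt(2)*x/16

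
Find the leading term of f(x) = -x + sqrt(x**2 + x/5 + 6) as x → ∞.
1/10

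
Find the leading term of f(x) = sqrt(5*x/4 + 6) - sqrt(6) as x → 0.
5*sqrt(6)*x/48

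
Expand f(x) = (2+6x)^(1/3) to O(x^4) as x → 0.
2**(1/3) + 2**(1/3)*x - 2**(1/3)*x**2 + 5*2**(1/3)*x**3/3 + O(x**4)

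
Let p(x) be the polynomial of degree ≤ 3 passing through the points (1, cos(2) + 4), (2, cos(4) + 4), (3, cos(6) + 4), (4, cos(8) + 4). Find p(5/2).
9*cos(4)/16 - cos(8)/16 - cos(2)/16 + 9*cos(6)/16 + 4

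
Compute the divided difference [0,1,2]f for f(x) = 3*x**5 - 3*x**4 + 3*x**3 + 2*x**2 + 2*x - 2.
35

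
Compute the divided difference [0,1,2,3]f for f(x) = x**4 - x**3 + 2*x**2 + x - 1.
5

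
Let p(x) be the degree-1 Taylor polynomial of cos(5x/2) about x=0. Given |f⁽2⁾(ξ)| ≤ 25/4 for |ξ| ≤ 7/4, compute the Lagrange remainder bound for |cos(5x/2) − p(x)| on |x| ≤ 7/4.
1225/128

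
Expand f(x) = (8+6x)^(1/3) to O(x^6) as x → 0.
2 + x/2 - x**2/8 + 5*x**3/96 - 5*x**4/192 + 11*x**5/768 + O(x**6)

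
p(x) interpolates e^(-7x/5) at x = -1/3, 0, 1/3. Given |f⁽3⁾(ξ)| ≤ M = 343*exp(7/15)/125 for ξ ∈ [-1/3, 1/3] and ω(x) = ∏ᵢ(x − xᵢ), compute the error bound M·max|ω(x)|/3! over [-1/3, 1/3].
343*sqrt(3)*exp(7/15)/91125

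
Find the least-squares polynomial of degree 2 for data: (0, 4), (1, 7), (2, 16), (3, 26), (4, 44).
141/35 + (73/70)x + (31/14)x²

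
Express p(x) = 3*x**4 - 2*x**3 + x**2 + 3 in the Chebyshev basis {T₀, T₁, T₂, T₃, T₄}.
(37/8)T₀ + (-3/2)T₁ + (2)T₂ + (-1/2)T₃ + (3/8)T₄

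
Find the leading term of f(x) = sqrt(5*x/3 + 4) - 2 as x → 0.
5*x/12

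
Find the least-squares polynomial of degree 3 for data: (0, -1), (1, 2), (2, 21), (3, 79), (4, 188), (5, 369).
-107/126 + (-115/108)x + (95/252)x² + (79/27)x³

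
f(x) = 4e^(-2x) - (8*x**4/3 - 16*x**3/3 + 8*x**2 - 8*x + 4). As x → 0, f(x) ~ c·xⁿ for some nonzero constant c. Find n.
5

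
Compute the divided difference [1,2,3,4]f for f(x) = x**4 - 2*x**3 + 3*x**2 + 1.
8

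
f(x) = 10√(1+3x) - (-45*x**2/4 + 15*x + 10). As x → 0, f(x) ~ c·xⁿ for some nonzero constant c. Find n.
3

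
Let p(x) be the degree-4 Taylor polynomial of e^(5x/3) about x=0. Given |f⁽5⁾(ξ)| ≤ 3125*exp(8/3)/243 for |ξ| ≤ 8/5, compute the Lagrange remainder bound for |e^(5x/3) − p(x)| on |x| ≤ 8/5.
4096*exp(8/3)/3645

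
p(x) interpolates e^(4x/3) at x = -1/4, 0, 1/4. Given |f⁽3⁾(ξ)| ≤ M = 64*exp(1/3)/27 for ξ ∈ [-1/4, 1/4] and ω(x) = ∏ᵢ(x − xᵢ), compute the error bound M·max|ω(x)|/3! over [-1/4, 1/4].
sqrt(3)*exp(1/3)/729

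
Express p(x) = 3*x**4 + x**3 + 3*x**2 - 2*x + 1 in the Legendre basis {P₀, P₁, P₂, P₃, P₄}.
(13/5)P₀ + (-7/5)P₁ + (26/7)P₂ + (2/5)P₃ + (24/35)P₄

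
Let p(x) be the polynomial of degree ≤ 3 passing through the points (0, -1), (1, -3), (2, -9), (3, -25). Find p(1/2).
-15/8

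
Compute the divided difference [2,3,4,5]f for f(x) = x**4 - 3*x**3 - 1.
11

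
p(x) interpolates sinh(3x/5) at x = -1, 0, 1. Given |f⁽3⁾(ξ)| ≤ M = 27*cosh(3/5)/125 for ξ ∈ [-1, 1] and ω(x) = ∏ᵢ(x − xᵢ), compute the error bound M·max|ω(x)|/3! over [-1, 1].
sqrt(3)*cosh(3/5)/125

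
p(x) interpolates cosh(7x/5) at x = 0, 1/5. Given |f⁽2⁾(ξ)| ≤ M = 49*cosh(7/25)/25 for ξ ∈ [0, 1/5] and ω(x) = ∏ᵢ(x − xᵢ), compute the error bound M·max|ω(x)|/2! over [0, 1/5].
49*cosh(7/25)/5000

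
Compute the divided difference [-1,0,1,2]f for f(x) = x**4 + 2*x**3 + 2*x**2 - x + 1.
4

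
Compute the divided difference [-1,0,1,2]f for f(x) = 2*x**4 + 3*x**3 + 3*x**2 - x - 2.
7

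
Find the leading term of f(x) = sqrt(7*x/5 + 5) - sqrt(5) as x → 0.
7*sqrt(5)*x/50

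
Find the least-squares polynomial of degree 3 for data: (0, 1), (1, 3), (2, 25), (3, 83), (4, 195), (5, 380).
8/9 + (-211/189)x + (155/252)x² + (319/108)x³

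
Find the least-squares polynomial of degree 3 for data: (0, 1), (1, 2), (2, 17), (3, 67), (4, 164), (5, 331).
127/126 + (-643/756)x + (-319/252)x² + (79/27)x³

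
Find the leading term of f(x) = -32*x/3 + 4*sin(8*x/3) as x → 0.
-1024*x**3/81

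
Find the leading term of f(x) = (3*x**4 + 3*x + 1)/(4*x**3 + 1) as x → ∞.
3*x/4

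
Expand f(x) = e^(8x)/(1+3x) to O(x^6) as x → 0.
1 + 5*x + 17*x**2 + 103*x**3/3 + 203*x**4/3 + 1051*x**5/15 + O(x**6)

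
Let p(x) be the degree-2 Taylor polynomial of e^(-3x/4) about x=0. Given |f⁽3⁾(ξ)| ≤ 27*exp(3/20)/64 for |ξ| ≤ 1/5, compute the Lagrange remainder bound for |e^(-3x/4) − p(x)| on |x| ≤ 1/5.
9*exp(3/20)/16000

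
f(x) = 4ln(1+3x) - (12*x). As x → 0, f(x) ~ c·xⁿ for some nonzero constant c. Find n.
2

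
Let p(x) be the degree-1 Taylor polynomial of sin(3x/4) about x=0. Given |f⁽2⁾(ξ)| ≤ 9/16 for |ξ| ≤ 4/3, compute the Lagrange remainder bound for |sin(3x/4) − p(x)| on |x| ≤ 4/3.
1/2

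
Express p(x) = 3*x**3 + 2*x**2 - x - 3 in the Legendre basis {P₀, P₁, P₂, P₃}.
(-7/3)P₀ + (4/5)P₁ + (4/3)P₂ + (6/5)P₃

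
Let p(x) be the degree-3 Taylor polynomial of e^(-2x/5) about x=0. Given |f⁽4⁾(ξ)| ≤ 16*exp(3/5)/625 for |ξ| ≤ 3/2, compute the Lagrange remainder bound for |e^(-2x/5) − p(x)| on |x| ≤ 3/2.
27*exp(3/5)/5000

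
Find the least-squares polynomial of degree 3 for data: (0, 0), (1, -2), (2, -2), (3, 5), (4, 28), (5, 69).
4/63 + (-457/378)x + (-491/252)x² + (107/108)x³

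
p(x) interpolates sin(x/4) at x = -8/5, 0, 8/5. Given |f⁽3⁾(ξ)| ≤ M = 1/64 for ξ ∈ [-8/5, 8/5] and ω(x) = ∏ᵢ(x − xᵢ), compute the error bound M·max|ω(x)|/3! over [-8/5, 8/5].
8*sqrt(3)/3375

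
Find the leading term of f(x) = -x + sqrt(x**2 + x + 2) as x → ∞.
1/2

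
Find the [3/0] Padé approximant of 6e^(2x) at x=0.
8*x**3 + 12*x**2 + 12*x + 6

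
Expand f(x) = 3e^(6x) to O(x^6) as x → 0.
3 + 18*x + 54*x**2 + 108*x**3 + 162*x**4 + 972*x**5/5 + O(x**6)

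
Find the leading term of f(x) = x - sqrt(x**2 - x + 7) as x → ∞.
1/2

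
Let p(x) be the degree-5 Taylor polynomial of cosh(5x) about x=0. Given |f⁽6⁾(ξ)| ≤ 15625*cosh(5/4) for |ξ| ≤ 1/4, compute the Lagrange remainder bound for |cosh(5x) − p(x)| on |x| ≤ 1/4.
3125*cosh(5/4)/589824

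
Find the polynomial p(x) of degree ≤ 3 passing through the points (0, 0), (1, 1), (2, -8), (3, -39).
-2*x**3 + x**2 + 2*x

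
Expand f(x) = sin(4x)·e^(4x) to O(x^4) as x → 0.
4*x + 16*x**2 + 64*x**3/3 + O(x**4)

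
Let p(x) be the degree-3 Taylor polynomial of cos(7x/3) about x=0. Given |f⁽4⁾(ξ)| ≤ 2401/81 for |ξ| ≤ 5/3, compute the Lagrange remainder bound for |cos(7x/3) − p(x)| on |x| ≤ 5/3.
1500625/157464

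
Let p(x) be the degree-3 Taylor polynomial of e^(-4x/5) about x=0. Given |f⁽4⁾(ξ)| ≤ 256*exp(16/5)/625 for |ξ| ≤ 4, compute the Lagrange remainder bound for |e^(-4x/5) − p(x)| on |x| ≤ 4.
8192*exp(16/5)/1875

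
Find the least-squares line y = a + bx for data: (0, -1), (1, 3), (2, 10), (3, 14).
a = -13/10, b = 26/5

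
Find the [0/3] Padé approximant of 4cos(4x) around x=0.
4/(8*x**2 + 1)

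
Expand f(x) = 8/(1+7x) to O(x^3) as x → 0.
8 - 56*x + 392*x**2 + O(x**3)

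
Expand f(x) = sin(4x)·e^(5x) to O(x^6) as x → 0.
4*x + 20*x**2 + 118*x**3/3 + 30*x**4 - 619*x**5/30 + O(x**6)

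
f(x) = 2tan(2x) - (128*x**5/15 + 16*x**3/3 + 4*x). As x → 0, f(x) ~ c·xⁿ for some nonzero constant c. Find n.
7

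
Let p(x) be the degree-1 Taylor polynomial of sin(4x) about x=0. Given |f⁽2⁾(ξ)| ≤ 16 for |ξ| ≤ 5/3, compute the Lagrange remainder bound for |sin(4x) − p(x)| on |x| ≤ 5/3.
200/9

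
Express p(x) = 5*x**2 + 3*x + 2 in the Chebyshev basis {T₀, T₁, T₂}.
(9/2)T₀ + (3)T₁ + (5/2)T₂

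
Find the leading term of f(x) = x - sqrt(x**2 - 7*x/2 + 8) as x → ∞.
7/4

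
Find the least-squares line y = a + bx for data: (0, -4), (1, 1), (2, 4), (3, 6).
a = -16/5, b = 33/10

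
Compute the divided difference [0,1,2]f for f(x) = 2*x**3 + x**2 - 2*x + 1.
7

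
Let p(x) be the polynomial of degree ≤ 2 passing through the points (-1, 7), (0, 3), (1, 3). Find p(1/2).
5/2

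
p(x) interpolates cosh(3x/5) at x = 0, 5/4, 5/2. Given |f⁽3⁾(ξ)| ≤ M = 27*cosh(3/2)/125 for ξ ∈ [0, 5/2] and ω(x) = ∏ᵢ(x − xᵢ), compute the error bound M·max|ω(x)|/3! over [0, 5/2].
sqrt(3)*cosh(3/2)/64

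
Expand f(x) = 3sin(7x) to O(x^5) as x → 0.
21*x - 343*x**3/2 + O(x**5)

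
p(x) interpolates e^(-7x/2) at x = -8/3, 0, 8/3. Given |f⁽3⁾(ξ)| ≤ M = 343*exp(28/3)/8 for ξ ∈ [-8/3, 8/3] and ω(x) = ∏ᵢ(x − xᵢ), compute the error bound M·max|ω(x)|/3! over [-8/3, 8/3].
21952*sqrt(3)*exp(28/3)/729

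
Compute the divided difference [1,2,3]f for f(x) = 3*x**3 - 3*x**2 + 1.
15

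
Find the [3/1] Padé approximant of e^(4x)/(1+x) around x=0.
(64*x**3/51 + 40*x**2/17 + 36*x/17 + 1)/(1 - 15*x/17)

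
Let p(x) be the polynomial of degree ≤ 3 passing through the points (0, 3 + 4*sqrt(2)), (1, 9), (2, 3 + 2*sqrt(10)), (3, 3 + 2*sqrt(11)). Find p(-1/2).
-81/8 - 5*sqrt(11)/8 + 21*sqrt(10)/8 + 35*sqrt(2)/4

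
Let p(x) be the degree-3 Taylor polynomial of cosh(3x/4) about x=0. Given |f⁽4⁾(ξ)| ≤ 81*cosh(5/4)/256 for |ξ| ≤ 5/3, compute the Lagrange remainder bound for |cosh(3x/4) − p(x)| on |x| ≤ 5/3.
625*cosh(5/4)/6144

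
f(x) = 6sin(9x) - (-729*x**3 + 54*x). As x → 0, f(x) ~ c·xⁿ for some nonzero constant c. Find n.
5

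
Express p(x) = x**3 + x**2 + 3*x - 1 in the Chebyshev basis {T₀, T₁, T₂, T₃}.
(-1/2)T₀ + (15/4)T₁ + (1/2)T₂ + (1/4)T₃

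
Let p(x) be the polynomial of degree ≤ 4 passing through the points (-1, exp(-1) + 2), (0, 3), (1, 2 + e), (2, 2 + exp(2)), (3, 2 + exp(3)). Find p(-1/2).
(35 + e*(-70*e - 5*exp(3) + 28*exp(2) + 396))*exp(-1)/128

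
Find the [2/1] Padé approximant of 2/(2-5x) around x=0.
1/(1 - 5*x/2)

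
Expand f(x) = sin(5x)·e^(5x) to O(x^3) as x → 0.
5*x + 25*x**2 + O(x**3)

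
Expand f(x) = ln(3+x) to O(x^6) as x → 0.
log(3) + x/3 - x**2/18 + x**3/81 - x**4/324 + x**5/1215 + O(x**6)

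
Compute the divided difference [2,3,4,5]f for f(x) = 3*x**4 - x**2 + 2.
42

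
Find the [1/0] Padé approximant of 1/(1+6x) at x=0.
1 - 6*x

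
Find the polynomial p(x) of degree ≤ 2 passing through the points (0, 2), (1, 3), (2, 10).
3*x**2 - 2*x + 2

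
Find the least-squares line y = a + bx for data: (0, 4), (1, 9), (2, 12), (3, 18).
a = 4, b = 9/2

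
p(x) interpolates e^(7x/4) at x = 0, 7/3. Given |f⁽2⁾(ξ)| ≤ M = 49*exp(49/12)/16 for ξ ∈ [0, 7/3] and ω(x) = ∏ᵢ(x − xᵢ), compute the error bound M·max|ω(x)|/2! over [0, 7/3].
2401*exp(49/12)/1152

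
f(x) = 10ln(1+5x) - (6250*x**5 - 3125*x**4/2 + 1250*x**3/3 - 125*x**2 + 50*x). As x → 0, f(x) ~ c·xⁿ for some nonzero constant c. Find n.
6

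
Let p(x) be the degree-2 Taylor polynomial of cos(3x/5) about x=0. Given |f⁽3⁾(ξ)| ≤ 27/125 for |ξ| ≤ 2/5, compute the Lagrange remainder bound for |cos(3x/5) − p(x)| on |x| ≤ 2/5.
36/15625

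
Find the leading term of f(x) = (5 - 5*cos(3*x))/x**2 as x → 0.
45/2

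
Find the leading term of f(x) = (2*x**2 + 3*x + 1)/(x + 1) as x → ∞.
2*x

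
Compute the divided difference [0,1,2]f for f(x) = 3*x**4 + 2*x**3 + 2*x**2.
29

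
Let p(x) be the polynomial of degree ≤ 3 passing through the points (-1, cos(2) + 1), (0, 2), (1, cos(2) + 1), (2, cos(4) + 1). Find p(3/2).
cos(2) + 5*cos(4)/16 + 11/16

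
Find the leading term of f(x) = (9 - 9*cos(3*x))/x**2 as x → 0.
81/2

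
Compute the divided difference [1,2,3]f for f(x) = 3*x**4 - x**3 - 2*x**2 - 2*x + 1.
67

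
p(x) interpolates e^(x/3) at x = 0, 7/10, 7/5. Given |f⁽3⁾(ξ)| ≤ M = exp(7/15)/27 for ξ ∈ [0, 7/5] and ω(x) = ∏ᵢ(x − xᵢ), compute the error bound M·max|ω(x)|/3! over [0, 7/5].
343*sqrt(3)*exp(7/15)/729000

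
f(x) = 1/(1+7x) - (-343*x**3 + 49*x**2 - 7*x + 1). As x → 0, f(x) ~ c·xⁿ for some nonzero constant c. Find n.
4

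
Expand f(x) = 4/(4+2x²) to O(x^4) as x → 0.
1 - x**2/2 + O(x**4)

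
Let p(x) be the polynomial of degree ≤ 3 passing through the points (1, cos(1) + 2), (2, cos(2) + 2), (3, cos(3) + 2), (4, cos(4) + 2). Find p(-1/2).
135*cos(3)/16 - 35*cos(4)/16 + 2 + 105*cos(1)/16 - 189*cos(2)/16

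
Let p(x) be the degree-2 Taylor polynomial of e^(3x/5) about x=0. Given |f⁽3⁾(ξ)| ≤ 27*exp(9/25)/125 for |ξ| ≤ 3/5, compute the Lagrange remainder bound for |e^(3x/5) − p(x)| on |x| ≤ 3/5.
243*exp(9/25)/31250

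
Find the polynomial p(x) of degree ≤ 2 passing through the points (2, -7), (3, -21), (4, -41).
-3*x**2 + x + 3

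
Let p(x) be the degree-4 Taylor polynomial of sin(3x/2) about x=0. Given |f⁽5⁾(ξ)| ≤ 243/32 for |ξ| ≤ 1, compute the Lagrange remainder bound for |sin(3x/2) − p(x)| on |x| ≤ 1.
81/1280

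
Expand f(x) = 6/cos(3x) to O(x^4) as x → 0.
6 + 27*x**2 + O(x**4)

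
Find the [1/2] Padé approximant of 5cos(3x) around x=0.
5/(9*x**2/2 + 1)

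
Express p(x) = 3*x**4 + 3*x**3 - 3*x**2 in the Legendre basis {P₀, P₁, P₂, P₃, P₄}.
(-2/5)P₀ + (9/5)P₁ + (-2/7)P₂ + (6/5)P₃ + (24/35)P₄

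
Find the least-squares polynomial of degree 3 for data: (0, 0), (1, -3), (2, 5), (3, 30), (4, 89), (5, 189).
-5/42 + (-781/252)x + (-47/42)x² + (67/36)x³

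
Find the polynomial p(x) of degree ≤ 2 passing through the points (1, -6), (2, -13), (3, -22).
-x**2 - 4*x - 1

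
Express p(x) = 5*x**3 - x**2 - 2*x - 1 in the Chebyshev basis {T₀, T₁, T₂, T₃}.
(-3/2)T₀ + (7/4)T₁ + (-1/2)T₂ + (5/4)T₃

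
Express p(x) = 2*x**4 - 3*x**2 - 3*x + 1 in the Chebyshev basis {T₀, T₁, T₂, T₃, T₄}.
(1/4)T₀ + (-3)T₁ + (-1/2)T₂ + (1/4)T₄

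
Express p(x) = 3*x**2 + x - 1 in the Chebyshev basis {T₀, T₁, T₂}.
(1/2)T₀ + T₁ + (3/2)T₂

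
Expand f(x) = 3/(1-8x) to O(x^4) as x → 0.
3 + 24*x + 192*x**2 + 1536*x**3 + O(x**4)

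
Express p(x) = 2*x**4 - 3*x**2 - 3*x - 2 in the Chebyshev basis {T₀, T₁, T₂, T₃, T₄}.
(-11/4)T₀ + (-3)T₁ + (-1/2)T₂ + (1/4)T₄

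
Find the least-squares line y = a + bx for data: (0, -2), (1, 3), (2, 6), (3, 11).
a = -9/5, b = 21/5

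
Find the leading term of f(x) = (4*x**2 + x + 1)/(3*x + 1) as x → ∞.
4*x/3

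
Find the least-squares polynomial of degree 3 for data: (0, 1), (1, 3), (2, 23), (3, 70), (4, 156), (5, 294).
107/126 + (-1391/756)x + (643/252)x² + (103/54)x³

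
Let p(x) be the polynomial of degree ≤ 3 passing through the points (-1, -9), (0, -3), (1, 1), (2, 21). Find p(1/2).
-15/8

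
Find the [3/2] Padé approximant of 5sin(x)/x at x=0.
(5 - 7*x**2/12)/(x**2/20 + 1)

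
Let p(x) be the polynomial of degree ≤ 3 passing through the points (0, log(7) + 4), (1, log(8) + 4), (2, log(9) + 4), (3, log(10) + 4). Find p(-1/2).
log(441*2**(1/8)*3**(5/8)*5**(11/16)*7**(3/16)/640) + 4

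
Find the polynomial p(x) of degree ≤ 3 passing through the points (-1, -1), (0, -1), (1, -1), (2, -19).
-3*x**3 + 3*x - 1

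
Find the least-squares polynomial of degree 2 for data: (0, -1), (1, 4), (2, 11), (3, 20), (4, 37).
-17/35 + (62/35)x + (13/7)x²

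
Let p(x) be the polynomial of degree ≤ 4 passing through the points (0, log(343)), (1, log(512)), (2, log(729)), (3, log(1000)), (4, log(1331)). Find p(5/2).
log(405*11**(113/128)*3**(7/32)*5**(13/32)*7**(9/128)/11)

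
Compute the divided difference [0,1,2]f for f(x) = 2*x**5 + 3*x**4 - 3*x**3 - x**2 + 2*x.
41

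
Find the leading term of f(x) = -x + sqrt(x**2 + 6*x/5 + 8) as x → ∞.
3/5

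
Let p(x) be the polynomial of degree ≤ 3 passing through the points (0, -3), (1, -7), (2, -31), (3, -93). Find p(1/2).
-29/8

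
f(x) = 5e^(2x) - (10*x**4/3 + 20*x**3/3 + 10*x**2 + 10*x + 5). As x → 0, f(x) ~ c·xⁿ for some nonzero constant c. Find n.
5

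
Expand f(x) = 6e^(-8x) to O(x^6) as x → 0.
6 - 48*x + 192*x**2 - 512*x**3 + 1024*x**4 - 8192*x**5/5 + O(x**6)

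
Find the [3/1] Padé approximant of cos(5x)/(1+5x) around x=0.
(125*x**3/24 - 175*x**2/12 + 5*x/12 + 1)/(65*x/12 + 1)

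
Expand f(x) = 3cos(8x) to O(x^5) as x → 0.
3 - 96*x**2 + 512*x**4 + O(x**5)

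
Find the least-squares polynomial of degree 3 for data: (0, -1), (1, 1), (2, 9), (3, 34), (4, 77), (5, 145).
-50/63 + (-547/378)x + (100/63)x² + (49/54)x³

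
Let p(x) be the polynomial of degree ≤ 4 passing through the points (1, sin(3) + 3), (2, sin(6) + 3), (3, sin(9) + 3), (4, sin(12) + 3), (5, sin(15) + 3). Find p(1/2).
35*sin(15)/128 + 315*sin(3)/128 - 45*sin(12)/32 - 105*sin(6)/32 + 189*sin(9)/64 + 3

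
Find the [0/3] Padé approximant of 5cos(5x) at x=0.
5/(25*x**2/2 + 1)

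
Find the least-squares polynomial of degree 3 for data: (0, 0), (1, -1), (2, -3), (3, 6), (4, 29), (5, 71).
37/126 + (-1003/756)x + (-35/18)x² + (109/108)x³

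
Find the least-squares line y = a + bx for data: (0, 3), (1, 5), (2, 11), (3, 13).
a = 13/5, b = 18/5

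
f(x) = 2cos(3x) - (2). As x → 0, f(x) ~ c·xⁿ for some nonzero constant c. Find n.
2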